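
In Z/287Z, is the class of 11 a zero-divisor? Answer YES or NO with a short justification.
gcd(11, 287) = 1, so 11 is a unit in Z/287Z (it has a multiplicative inverse). A unit cannot be a zero-divisor: if 11·b ≡ 0 then multiplying both sides by 11^(−1) gives b ≡ 0. So 11 is not a zero-divisor.

Final answer: NO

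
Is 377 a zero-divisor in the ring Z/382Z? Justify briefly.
gcd(377, 382) = 1, so 377 is a unit in Z/382Z (it has a multiplicative inverse). A unit cannot be a zero-divisor: if 377·b ≡ 0 then multiplying both sides by 377^(−1) gives b ≡ 0. So 377 is not a zero-divisor.

Final answer: NO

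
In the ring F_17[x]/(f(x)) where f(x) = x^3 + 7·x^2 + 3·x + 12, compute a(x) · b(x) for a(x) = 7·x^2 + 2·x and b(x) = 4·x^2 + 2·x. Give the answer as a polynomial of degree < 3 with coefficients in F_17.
a · b ≡ 16·x^2 + 16·x + 14 (mod f(x))

Multiply as integer polynomials: a · b = 28·x^4 + 22·x^3 + 4·x^2. Reducing coefficients mod 17: a · b ≡ 11·x^4 + 5·x^3 + 4·x^2. Now divide by f(x) = x^3 + 7·x^2 + 3·x + 12 in F_17[x], eliminating the leading term at each step:
  leading term 11·x^4: subtract (11·x)·f(x) = 11·x^4 + 9·x^3 + 16·x^2 + 13·x, leaving 13·x^3 + 5·x^2 + 4·x (coefficients mod 17)
  leading term 13·x^3: subtract (13)·f(x) = 13·x^3 + 6·x^2 + 5·x + 3, leaving 16·x^2 + 16·x + 14 (coefficients mod 17)
The degree is now < 3, so this is the remainder. Hence a · b ≡ 16·x^2 + 16·x + 14 in F_17[x]/(f).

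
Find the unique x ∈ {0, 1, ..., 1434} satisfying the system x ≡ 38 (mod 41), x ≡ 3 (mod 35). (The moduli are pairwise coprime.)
The moduli 41, 35 are pairwise coprime, so by the CRT there is a unique solution mod 41·35 = 1435.
Solve by successive substitution. Start with x ≡ 38 (mod 41).
  Combine with x ≡ 3 (mod 35): write x = 38 + 41·t and require 38 + 41·t ≡ 3 (mod 35), i.e. 41·t ≡ 3 − 38 ≡ 0 (mod 35). Since 41^(−1) ≡ 6 (mod 35) (41 ≡ 6 (mod 35)), t ≡ 6·0 ≡ 0 (mod 35). So x ≡ 38 + 41·0 = 38 (mod 1435).
Unique solution in [0, 1435): x = 38.

Final answer: x ≡ 38 (mod 1435); the representative in [0, 1435) is 38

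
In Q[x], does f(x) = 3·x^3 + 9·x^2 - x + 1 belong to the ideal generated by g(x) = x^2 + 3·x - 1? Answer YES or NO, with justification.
NO

In Q[x] the ideal (g) consists of all multiples of g, so f ∈ (g) iff g | f, i.e. iff the remainder of f on division by g is 0. Divide f by g (g is monic, so eliminate the leading term of the running remainder at each step):
  leading term 3·x^3: subtract (3·x)·g(x) = 3·x^3 + 9·x^2 - 3·x, leaving 2·x + 1
The remainder r(x) = 2·x + 1 ≠ 0 (and deg r < deg g), so g ∤ f, i.e. f ∉ (g).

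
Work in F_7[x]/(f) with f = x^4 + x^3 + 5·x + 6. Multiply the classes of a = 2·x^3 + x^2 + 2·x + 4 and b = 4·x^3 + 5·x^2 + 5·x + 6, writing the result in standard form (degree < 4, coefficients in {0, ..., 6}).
a · b ≡ 2·x + 6 (mod f(x))

Multiply as integer polynomials: a · b = 8·x^6 + 14·x^5 + 23·x^4 + 43·x^3 + 36·x^2 + 32·x + 24. Reducing coefficients mod 7: a · b ≡ x^6 + 2·x^4 + x^3 + x^2 + 4·x + 3. Now divide by f(x) = x^4 + x^3 + 5·x + 6 in F_7[x], eliminating the leading term at each step:
  leading term x^6: subtract (x^2)·f(x) = x^6 + x^5 + 5·x^3 + 6·x^2, leaving 6·x^5 + 2·x^4 + 3·x^3 + 2·x^2 + 4·x + 3 (coefficients mod 7)
  leading term 6·x^5: subtract (6·x)·f(x) = 6·x^5 + 6·x^4 + 2·x^2 + x, leaving 3·x^4 + 3·x^3 + 3·x + 3 (coefficients mod 7)
  leading term 3·x^4: subtract (3)·f(x) = 3·x^4 + 3·x^3 + x + 4, leaving 2·x + 6 (coefficients mod 7)
The degree is now < 4, so this is the remainder. Hence a · b ≡ 2·x + 6 in F_7[x]/(f).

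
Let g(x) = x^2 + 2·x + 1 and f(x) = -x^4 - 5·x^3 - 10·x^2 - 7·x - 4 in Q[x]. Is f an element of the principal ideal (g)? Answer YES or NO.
NO

In Q[x] the ideal (g) consists of all multiples of g, so f ∈ (g) iff g | f, i.e. iff the remainder of f on division by g is 0. Divide f by g (g is monic, so eliminate the leading term of the running remainder at each step):
  leading term -x^4: subtract (-x^2)·g(x) = -x^4 - 2·x^3 - x^2, leaving -3·x^3 - 9·x^2 - 7·x - 4
  leading term -3·x^3: subtract (-3·x)·g(x) = -3·x^3 - 6·x^2 - 3·x, leaving -3·x^2 - 4·x - 4
  leading term -3·x^2: subtract (-3)·g(x) = -3·x^2 - 6·x - 3, leaving 2·x - 1
The remainder r(x) = 2·x - 1 ≠ 0 (and deg r < deg g), so g ∤ f, i.e. f ∉ (g).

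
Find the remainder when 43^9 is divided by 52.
Use repeated squaring. Binary(9) = 1001. Walk through the bits of the exponent 9 left-to-right: at each bit after the leading one, square the running value, then multiply by 43 if the bit is 1 (always reducing mod 52):
  bit 1 = 1 (leading): start with 43.
  bit 2 = 0: square 43^2 = 1849 ≡ 29 (mod 52).
  bit 3 = 0: square 29^2 = 841 ≡ 9 (mod 52).
  bit 4 = 1: square 9^2 = 81 ≡ 29; bit is 1, so multiply 29·43 = 1247 ≡ 51 (mod 52).
Final value: 43^9 ≡ 51 (mod 52).

Final answer: 51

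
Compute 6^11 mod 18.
Use repeated squaring. Binary(11) = 1011. Walk through the bits of the exponent 11 left-to-right: at each bit after the leading one, square the running value, then multiply by 6 if the bit is 1 (always reducing mod 18):
  bit 1 = 1 (leading): start with 6.
  bit 2 = 0: square 6^2 = 36 ≡ 0 (mod 18).
  bit 3 = 1: square 0^2 = 0; bit is 1, so multiply 0·6 = 0 (mod 18).
  bit 4 = 1: square 0^2 = 0; bit is 1, so multiply 0·6 = 0 (mod 18).
Final value: 6^11 ≡ 0 (mod 18).

Final answer: 0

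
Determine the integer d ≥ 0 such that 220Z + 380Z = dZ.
In the PID Z, (a, b) is generated by gcd(a, b). Compute gcd(380, 220) with the extended Euclidean algorithm, tracking rows (r, s, t) with s·380 + t·220 = r:
  row A: (380, 1, 0)   [1·380 + 0·220 = 380]
  row B: (220, 0, 1)   [0·380 + 1·220 = 220]
  380 = 1·220 + 160   → row C = row A − 1·row B = (160, 1, −1)   [check: 1·380 − 1·220 = 160]
  220 = 1·160 + 60   → row D = row B − 1·row C = (60, −1, 2)   [check: −1·380 + 2·220 = 60]
  160 = 2·60 + 40   → row E = row C − 2·row D = (40, 3, −5)   [check: 3·380 − 5·220 = 40]
  60 = 1·40 + 20   → row F = row D − 1·row E = (20, −4, 7)   [check: −4·380 + 7·220 = 20]
  40 = 2·20 + 0   → remainder 0, stop. gcd = 20 (last nonzero row F).
So gcd(220, 380) = 20, with Bézout identity −4·380 + 7·220 = 20. Containment (⊇): the Bézout identity exhibits 20 as an element of (220, 380), giving (20) ⊆ (220, 380). Containment (⊆): since 20 | 220 and 20 | 380 (220 = 20·11, 380 = 20·19), every Z-linear combination of 220 and 380 is divisible by 20, so (220, 380) ⊆ (20). Therefore (220, 380) = (20), d = 20.

Final answer: (220, 380) = (20); d = 20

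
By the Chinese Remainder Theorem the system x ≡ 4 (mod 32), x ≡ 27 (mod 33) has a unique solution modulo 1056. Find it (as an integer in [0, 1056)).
x ≡ 324 (mod 1056); the representative in [0, 1056) is 324

The moduli 32, 33 are pairwise coprime, so by the CRT there is a unique solution mod 32·33 = 1056.
Solve by successive substitution. Start with x ≡ 4 (mod 32).
  Combine with x ≡ 27 (mod 33): write x = 4 + 32·t and require 4 + 32·t ≡ 27 (mod 33), i.e. 32·t ≡ 27 − 4 ≡ 23 (mod 33). Since 32^(−1) ≡ 32 (mod 33), t ≡ 32·23 ≡ 10 (mod 33). So x ≡ 4 + 32·10 = 324 (mod 1056).
Unique solution in [0, 1056): x = 324.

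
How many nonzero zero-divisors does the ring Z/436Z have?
In Z/436Z each nonzero element is either a unit (gcd with 436 is 1) or a zero-divisor (gcd > 1). The number of units is φ(436): factorise 436 = 2^2 · 109, so φ(436) = (2^2 − 2^1) · (109 − 1) = 2 · 108 = 216. The nonzero elements number 436 − 1 = 435. Hence the nonzero zero-divisors number 435 − 216 = 219.

Final answer: Z/436Z has 219 nonzero zero-divisors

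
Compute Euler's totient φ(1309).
φ is multiplicative, with φ(p^e) = p^e − p^(e−1). Factorise 1309 = 7 · 11 · 17. Then
  φ(1309) = (7 − 1) · (11 − 1) · (17 − 1) = 6 · 10 · 16 = 960.

Final answer: φ(1309) = 960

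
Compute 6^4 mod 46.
Use repeated squaring. Binary(4) = 100. Walk through the bits of the exponent 4 left-to-right: at each bit after the leading one, square the running value, then multiply by 6 if the bit is 1 (always reducing mod 46):
  bit 1 = 1 (leading): start with 6.
  bit 2 = 0: square 6^2 = 36 (mod 46).
  bit 3 = 0: square 36^2 = 1296 ≡ 8 (mod 46).
Final value: 6^4 ≡ 8 (mod 46).

Final answer: 8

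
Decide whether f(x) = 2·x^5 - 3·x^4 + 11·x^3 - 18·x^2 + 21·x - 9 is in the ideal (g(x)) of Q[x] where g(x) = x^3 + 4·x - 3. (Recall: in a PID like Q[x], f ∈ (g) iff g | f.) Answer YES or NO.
YES

In Q[x] the ideal (g) consists of all multiples of g, so f ∈ (g) iff g | f, i.e. iff the remainder of f on division by g is 0. Divide f by g (g is monic, so eliminate the leading term of the running remainder at each step):
  leading term 2·x^5: subtract (2·x^2)·g(x) = 2·x^5 + 8·x^3 - 6·x^2, leaving -3·x^4 + 3·x^3 - 12·x^2 + 21·x - 9
  leading term -3·x^4: subtract (-3·x)·g(x) = -3·x^4 - 12·x^2 + 9·x, leaving 3·x^3 + 12·x - 9
  leading term 3·x^3: subtract (3)·g(x) = 3·x^3 + 12·x - 9, leaving 0
The remainder is 0, so f(x) = g(x) · h(x) with h(x) = 2·x^2 - 3·x + 3. Hence g | f, i.e. f ∈ (g).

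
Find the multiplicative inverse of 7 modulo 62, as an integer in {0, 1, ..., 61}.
Apply the extended Euclidean algorithm to (62, 7), tracking rows (r, s, t) with s·62 + t·7 = r. Each division r_prev = q·r_cur + r_new produces the new row as (previous row) − q·(current row):
  row A: (62, 1, 0)   [1·62 + 0·7 = 62]
  row B: (7, 0, 1)   [0·62 + 1·7 = 7]
  62 = 8·7 + 6   → row C = row A − 8·row B = (6, 1, −8)   [check: 1·62 − 8·7 = 6]
  7 = 1·6 + 1   → row D = row B − 1·row C = (1, −1, 9)   [check: −1·62 + 9·7 = 1]
  6 = 6·1 + 0   → remainder 0, stop. gcd = 1 (last nonzero row D).
The gcd is 1, so 7 is invertible mod 62. The last nonzero row gives −1·62 + 9·7 = 1, so t = 9. So 7^(−1) ≡ 9 (mod 62). Verify: 7 · 9 = 63 ≡ 1 (mod 62). ✓

Final answer: 7^(−1) ≡ 9 (mod 62)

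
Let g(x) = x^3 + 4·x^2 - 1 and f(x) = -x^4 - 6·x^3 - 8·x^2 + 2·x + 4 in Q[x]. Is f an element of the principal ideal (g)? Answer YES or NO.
NO

In Q[x] the ideal (g) consists of all multiples of g, so f ∈ (g) iff g | f, i.e. iff the remainder of f on division by g is 0. Divide f by g (g is monic, so eliminate the leading term of the running remainder at each step):
  leading term -x^4: subtract (-x)·g(x) = -x^4 - 4·x^3 + x, leaving -2·x^3 - 8·x^2 + x + 4
  leading term -2·x^3: subtract (-2)·g(x) = -2·x^3 - 8·x^2 + 2, leaving x + 2
The remainder r(x) = x + 2 ≠ 0 (and deg r < deg g), so g ∤ f, i.e. f ∉ (g).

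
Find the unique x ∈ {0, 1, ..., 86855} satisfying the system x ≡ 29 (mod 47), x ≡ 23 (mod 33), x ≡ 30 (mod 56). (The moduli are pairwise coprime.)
x ≡ 59390 (mod 86856); the representative in [0, 86856) is 59390

The moduli 47, 33, 56 are pairwise coprime, so by the CRT there is a unique solution mod 47·33·56 = 86856.
Solve by successive substitution. Start with x ≡ 29 (mod 47).
  Combine with x ≡ 23 (mod 33): write x = 29 + 47·t and require 29 + 47·t ≡ 23 (mod 33), i.e. 47·t ≡ 23 − 29 ≡ 27 (mod 33). Since 47^(−1) ≡ 26 (mod 33) (47 ≡ 14 (mod 33)), t ≡ 26·27 ≡ 9 (mod 33). So x ≡ 29 + 47·9 = 452 (mod 1551).
  Combine with x ≡ 30 (mod 56): write x = 452 + 1551·t and require 452 + 1551·t ≡ 30 (mod 56), i.e. 1551·t ≡ 30 − 452 ≡ 26 (mod 56). Since 1551^(−1) ≡ 23 (mod 56) (1551 ≡ 39 (mod 56)), t ≡ 23·26 ≡ 38 (mod 56). So x ≡ 452 + 1551·38 = 59390 (mod 86856).
Unique solution in [0, 86856): x = 59390.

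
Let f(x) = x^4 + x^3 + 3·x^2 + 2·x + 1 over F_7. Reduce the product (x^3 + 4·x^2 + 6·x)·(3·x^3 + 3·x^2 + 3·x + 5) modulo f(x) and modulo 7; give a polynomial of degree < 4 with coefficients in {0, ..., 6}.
a · b ≡ 2·x^3 + 3·x^2 + x + 2 (mod f(x))

Multiply as integer polynomials: a · b = 3·x^6 + 15·x^5 + 33·x^4 + 35·x^3 + 38·x^2 + 30·x. Reducing coefficients mod 7: a · b ≡ 3·x^6 + x^5 + 5·x^4 + 3·x^2 + 2·x. Now divide by f(x) = x^4 + x^3 + 3·x^2 + 2·x + 1 in F_7[x], eliminating the leading term at each step:
  leading term 3·x^6: subtract (3·x^2)·f(x) = 3·x^6 + 3·x^5 + 2·x^4 + 6·x^3 + 3·x^2, leaving 5·x^5 + 3·x^4 + x^3 + 2·x (coefficients mod 7)
  leading term 5·x^5: subtract (5·x)·f(x) = 5·x^5 + 5·x^4 + x^3 + 3·x^2 + 5·x, leaving 5·x^4 + 4·x^2 + 4·x (coefficients mod 7)
  leading term 5·x^4: subtract (5)·f(x) = 5·x^4 + 5·x^3 + x^2 + 3·x + 5, leaving 2·x^3 + 3·x^2 + x + 2 (coefficients mod 7)
The degree is now < 4, so this is the remainder. Hence a · b ≡ 2·x^3 + 3·x^2 + x + 2 in F_7[x]/(f).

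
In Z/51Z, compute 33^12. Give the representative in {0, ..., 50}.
Use repeated squaring. Binary(12) = 1100. Walk through the bits of the exponent 12 left-to-right: at each bit after the leading one, square the running value, then multiply by 33 if the bit is 1 (always reducing mod 51):
  bit 1 = 1 (leading): start with 33.
  bit 2 = 1: square 33^2 = 1089 ≡ 18; bit is 1, so multiply 18·33 = 594 ≡ 33 (mod 51).
  bit 3 = 0: square 33^2 = 1089 ≡ 18 (mod 51).
  bit 4 = 0: square 18^2 = 324 ≡ 18 (mod 51).
Final value: 33^12 ≡ 18 (mod 51).

Final answer: 18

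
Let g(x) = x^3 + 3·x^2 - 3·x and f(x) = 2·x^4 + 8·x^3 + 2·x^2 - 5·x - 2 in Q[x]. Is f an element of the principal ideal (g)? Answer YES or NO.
NO

In Q[x] the ideal (g) consists of all multiples of g, so f ∈ (g) iff g | f, i.e. iff the remainder of f on division by g is 0. Divide f by g (g is monic, so eliminate the leading term of the running remainder at each step):
  leading term 2·x^4: subtract (2·x)·g(x) = 2·x^4 + 6·x^3 - 6·x^2, leaving 2·x^3 + 8·x^2 - 5·x - 2
  leading term 2·x^3: subtract (2)·g(x) = 2·x^3 + 6·x^2 - 6·x, leaving 2·x^2 + x - 2
The remainder r(x) = 2·x^2 + x - 2 ≠ 0 (and deg r < deg g), so g ∤ f, i.e. f ∉ (g).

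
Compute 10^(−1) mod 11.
10^(−1) ≡ 10 (mod 11)

Apply the extended Euclidean algorithm to (11, 10), tracking rows (r, s, t) with s·11 + t·10 = r. Each division r_prev = q·r_cur + r_new produces the new row as (previous row) − q·(current row):
  row A: (11, 1, 0)   [1·11 + 0·10 = 11]
  row B: (10, 0, 1)   [0·11 + 1·10 = 10]
  11 = 1·10 + 1   → row C = row A − 1·row B = (1, 1, −1)   [check: 1·11 − 1·10 = 1]
  10 = 10·1 + 0   → remainder 0, stop. gcd = 1 (last nonzero row C).
The gcd is 1, so 10 is invertible mod 11. The last nonzero row gives 1·11 − 1·10 = 1, so t = −1. So 10^(−1) ≡ −1 ≡ 10 (mod 11). Verify: 10 · 10 = 100 ≡ 1 (mod 11). ✓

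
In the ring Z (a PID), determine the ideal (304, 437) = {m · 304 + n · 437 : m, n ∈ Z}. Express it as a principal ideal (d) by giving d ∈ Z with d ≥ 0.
(304, 437) = (19); d = 19

In the PID Z, (a, b) is generated by gcd(a, b). Compute gcd(437, 304) with the extended Euclidean algorithm, tracking rows (r, s, t) with s·437 + t·304 = r:
  row A: (437, 1, 0)   [1·437 + 0·304 = 437]
  row B: (304, 0, 1)   [0·437 + 1·304 = 304]
  437 = 1·304 + 133   → row C = row A − 1·row B = (133, 1, −1)   [check: 1·437 − 1·304 = 133]
  304 = 2·133 + 38   → row D = row B − 2·row C = (38, −2, 3)   [check: −2·437 + 3·304 = 38]
  133 = 3·38 + 19   → row E = row C − 3·row D = (19, 7, −10)   [check: 7·437 − 10·304 = 19]
  38 = 2·19 + 0   → remainder 0, stop. gcd = 19 (last nonzero row E).
So gcd(304, 437) = 19, with Bézout identity 7·437 − 10·304 = 19. Containment (⊇): the Bézout identity exhibits 19 as an element of (304, 437), giving (19) ⊆ (304, 437). Containment (⊆): since 19 | 304 and 19 | 437 (304 = 19·16, 437 = 19·23), every Z-linear combination of 304 and 437 is divisible by 19, so (304, 437) ⊆ (19). Therefore (304, 437) = (19), d = 19.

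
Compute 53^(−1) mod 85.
53^(−1) ≡ 77 (mod 85)

Apply the extended Euclidean algorithm to (85, 53), tracking rows (r, s, t) with s·85 + t·53 = r. Each division r_prev = q·r_cur + r_new produces the new row as (previous row) − q·(current row):
  row A: (85, 1, 0)   [1·85 + 0·53 = 85]
  row B: (53, 0, 1)   [0·85 + 1·53 = 53]
  85 = 1·53 + 32   → row C = row A − 1·row B = (32, 1, −1)   [check: 1·85 − 1·53 = 32]
  53 = 1·32 + 21   → row D = row B − 1·row C = (21, −1, 2)   [check: −1·85 + 2·53 = 21]
  32 = 1·21 + 11   → row E = row C − 1·row D = (11, 2, −3)   [check: 2·85 − 3·53 = 11]
  21 = 1·11 + 10   → row F = row D − 1·row E = (10, −3, 5)   [check: −3·85 + 5·53 = 10]
  11 = 1·10 + 1   → row G = row E − 1·row F = (1, 5, −8)   [check: 5·85 − 8·53 = 1]
  10 = 10·1 + 0   → remainder 0, stop. gcd = 1 (last nonzero row G).
The gcd is 1, so 53 is invertible mod 85. The last nonzero row gives 5·85 − 8·53 = 1, so t = −8. So 53^(−1) ≡ −8 ≡ 77 (mod 85). Verify: 53 · 77 = 4081 ≡ 1 (mod 85). ✓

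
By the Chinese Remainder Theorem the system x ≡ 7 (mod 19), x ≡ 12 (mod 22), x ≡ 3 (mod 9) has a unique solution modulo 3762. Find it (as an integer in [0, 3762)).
x ≡ 3180 (mod 3762); the representative in [0, 3762) is 3180

The moduli 19, 22, 9 are pairwise coprime, so by the CRT there is a unique solution mod 19·22·9 = 3762.
Solve by successive substitution. Start with x ≡ 7 (mod 19).
  Combine with x ≡ 12 (mod 22): write x = 7 + 19·t and require 7 + 19·t ≡ 12 (mod 22), i.e. 19·t ≡ 12 − 7 ≡ 5 (mod 22). Since 19^(−1) ≡ 7 (mod 22), t ≡ 7·5 ≡ 13 (mod 22). So x ≡ 7 + 19·13 = 254 (mod 418).
  Combine with x ≡ 3 (mod 9): write x = 254 + 418·t and require 254 + 418·t ≡ 3 (mod 9), i.e. 418·t ≡ 3 − 254 ≡ 1 (mod 9). Since 418^(−1) ≡ 7 (mod 9) (418 ≡ 4 (mod 9)), t ≡ 7·1 ≡ 7 (mod 9). So x ≡ 254 + 418·7 = 3180 (mod 3762).
Unique solution in [0, 3762): x = 3180.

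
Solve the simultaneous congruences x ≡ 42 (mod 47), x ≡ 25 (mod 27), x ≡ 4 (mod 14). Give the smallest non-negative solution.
x ≡ 3238 (mod 17766); the representative in [0, 17766) is 3238

The moduli 47, 27, 14 are pairwise coprime, so by the CRT there is a unique solution mod 47·27·14 = 17766.
Solve by successive substitution. Start with x ≡ 42 (mod 47).
  Combine with x ≡ 25 (mod 27): write x = 42 + 47·t and require 42 + 47·t ≡ 25 (mod 27), i.e. 47·t ≡ 25 − 42 ≡ 10 (mod 27). Since 47^(−1) ≡ 23 (mod 27) (47 ≡ 20 (mod 27)), t ≡ 23·10 ≡ 14 (mod 27). So x ≡ 42 + 47·14 = 700 (mod 1269).
  Combine with x ≡ 4 (mod 14): write x = 700 + 1269·t and require 700 + 1269·t ≡ 4 (mod 14), i.e. 1269·t ≡ 4 − 700 ≡ 4 (mod 14). Since 1269^(−1) ≡ 11 (mod 14) (1269 ≡ 9 (mod 14)), t ≡ 11·4 ≡ 2 (mod 14). So x ≡ 700 + 1269·2 = 3238 (mod 17766).
Unique solution in [0, 17766): x = 3238.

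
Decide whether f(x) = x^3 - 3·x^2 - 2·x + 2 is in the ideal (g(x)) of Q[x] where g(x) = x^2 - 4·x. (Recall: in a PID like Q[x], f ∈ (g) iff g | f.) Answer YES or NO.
In Q[x] the ideal (g) consists of all multiples of g, so f ∈ (g) iff g | f, i.e. iff the remainder of f on division by g is 0. Divide f by g (g is monic, so eliminate the leading term of the running remainder at each step):
  leading term x^3: subtract (x)·g(x) = x^3 - 4·x^2, leaving x^2 - 2·x + 2
  leading term x^2: subtract (1)·g(x) = x^2 - 4·x, leaving 2·x + 2
The remainder r(x) = 2·x + 2 ≠ 0 (and deg r < deg g), so g ∤ f, i.e. f ∉ (g).

Final answer: NO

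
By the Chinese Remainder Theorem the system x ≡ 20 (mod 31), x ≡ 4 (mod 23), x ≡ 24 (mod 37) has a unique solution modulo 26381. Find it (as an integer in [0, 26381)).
x ≡ 9940 (mod 26381); the representative in [0, 26381) is 9940

The moduli 31, 23, 37 are pairwise coprime, so by the CRT there is a unique solution mod 31·23·37 = 26381.
Solve by successive substitution. Start with x ≡ 20 (mod 31).
  Combine with x ≡ 4 (mod 23): write x = 20 + 31·t and require 20 + 31·t ≡ 4 (mod 23), i.e. 31·t ≡ 4 − 20 ≡ 7 (mod 23). Since 31^(−1) ≡ 3 (mod 23) (31 ≡ 8 (mod 23)), t ≡ 3·7 ≡ 21 (mod 23). So x ≡ 20 + 31·21 = 671 (mod 713).
  Combine with x ≡ 24 (mod 37): write x = 671 + 713·t and require 671 + 713·t ≡ 24 (mod 37), i.e. 713·t ≡ 24 − 671 ≡ 19 (mod 37). Since 713^(−1) ≡ 26 (mod 37) (713 ≡ 10 (mod 37)), t ≡ 26·19 ≡ 13 (mod 37). So x ≡ 671 + 713·13 = 9940 (mod 26381).
Unique solution in [0, 26381): x = 9940.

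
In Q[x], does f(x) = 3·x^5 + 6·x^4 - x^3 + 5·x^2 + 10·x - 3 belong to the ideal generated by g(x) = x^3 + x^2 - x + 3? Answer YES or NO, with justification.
YES

In Q[x] the ideal (g) consists of all multiples of g, so f ∈ (g) iff g | f, i.e. iff the remainder of f on division by g is 0. Divide f by g (g is monic, so eliminate the leading term of the running remainder at each step):
  leading term 3·x^5: subtract (3·x^2)·g(x) = 3·x^5 + 3·x^4 - 3·x^3 + 9·x^2, leaving 3·x^4 + 2·x^3 - 4·x^2 + 10·x - 3
  leading term 3·x^4: subtract (3·x)·g(x) = 3·x^4 + 3·x^3 - 3·x^2 + 9·x, leaving -x^3 - x^2 + x - 3
  leading term -x^3: subtract (-1)·g(x) = -x^3 - x^2 + x - 3, leaving 0
The remainder is 0, so f(x) = g(x) · h(x) with h(x) = 3·x^2 + 3·x - 1. Hence g | f, i.e. f ∈ (g).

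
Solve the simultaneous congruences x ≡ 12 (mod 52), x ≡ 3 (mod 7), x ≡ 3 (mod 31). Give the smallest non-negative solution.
x ≡ 220 (mod 11284); the representative in [0, 11284) is 220

The moduli 52, 7, 31 are pairwise coprime, so by the CRT there is a unique solution mod 52·7·31 = 11284.
Solve by successive substitution. Start with x ≡ 12 (mod 52).
  Combine with x ≡ 3 (mod 7): write x = 12 + 52·t and require 12 + 52·t ≡ 3 (mod 7), i.e. 52·t ≡ 3 − 12 ≡ 5 (mod 7). Since 52^(−1) ≡ 5 (mod 7) (52 ≡ 3 (mod 7)), t ≡ 5·5 ≡ 4 (mod 7). So x ≡ 12 + 52·4 = 220 (mod 364).
  Combine with x ≡ 3 (mod 31): write x = 220 + 364·t and require 220 + 364·t ≡ 3 (mod 31), i.e. 364·t ≡ 3 − 220 ≡ 0 (mod 31). Since 364^(−1) ≡ 27 (mod 31) (364 ≡ 23 (mod 31)), t ≡ 27·0 ≡ 0 (mod 31). So x ≡ 220 + 364·0 = 220 (mod 11284).
Unique solution in [0, 11284): x = 220.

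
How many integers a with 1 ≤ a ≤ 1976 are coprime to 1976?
864

The number of a ∈ {1, ..., 1976} with gcd(a, 1976) = 1 is by definition Euler's totient φ(1976). φ is multiplicative, with φ(p^e) = p^e − p^(e−1). Factorise 1976 = 2^3 · 13 · 19. Then
  φ(1976) = (2^3 − 2^2) · (13 − 1) · (19 − 1) = 4 · 12 · 18 = 864.
So there are 864 such integers.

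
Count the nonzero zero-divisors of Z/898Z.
Z/898Z has 449 nonzero zero-divisors

In Z/898Z each nonzero element is either a unit (gcd with 898 is 1) or a zero-divisor (gcd > 1). The number of units is φ(898): factorise 898 = 2 · 449, so φ(898) = (2 − 1) · (449 − 1) = 1 · 448 = 448. The nonzero elements number 898 − 1 = 897. Hence the nonzero zero-divisors number 897 − 448 = 449.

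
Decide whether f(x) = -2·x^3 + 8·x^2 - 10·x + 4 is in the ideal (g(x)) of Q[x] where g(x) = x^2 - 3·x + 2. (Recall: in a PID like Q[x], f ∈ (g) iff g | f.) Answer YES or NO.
YES

In Q[x] the ideal (g) consists of all multiples of g, so f ∈ (g) iff g | f, i.e. iff the remainder of f on division by g is 0. Divide f by g (g is monic, so eliminate the leading term of the running remainder at each step):
  leading term -2·x^3: subtract (-2·x)·g(x) = -2·x^3 + 6·x^2 - 4·x, leaving 2·x^2 - 6·x + 4
  leading term 2·x^2: subtract (2)·g(x) = 2·x^2 - 6·x + 4, leaving 0
The remainder is 0, so f(x) = g(x) · h(x) with h(x) = 2 - 2·x. Hence g | f, i.e. f ∈ (g).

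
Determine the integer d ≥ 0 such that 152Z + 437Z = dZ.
(152, 437) = (19); d = 19

In the PID Z, (a, b) is generated by gcd(a, b). Compute gcd(437, 152) with the extended Euclidean algorithm, tracking rows (r, s, t) with s·437 + t·152 = r:
  row A: (437, 1, 0)   [1·437 + 0·152 = 437]
  row B: (152, 0, 1)   [0·437 + 1·152 = 152]
  437 = 2·152 + 133   → row C = row A − 2·row B = (133, 1, −2)   [check: 1·437 − 2·152 = 133]
  152 = 1·133 + 19   → row D = row B − 1·row C = (19, −1, 3)   [check: −1·437 + 3·152 = 19]
  133 = 7·19 + 0   → remainder 0, stop. gcd = 19 (last nonzero row D).
So gcd(152, 437) = 19, with Bézout identity −1·437 + 3·152 = 19. Containment (⊇): the Bézout identity exhibits 19 as an element of (152, 437), giving (19) ⊆ (152, 437). Containment (⊆): since 19 | 152 and 19 | 437 (152 = 19·8, 437 = 19·23), every Z-linear combination of 152 and 437 is divisible by 19, so (152, 437) ⊆ (19). Therefore (152, 437) = (19), d = 19.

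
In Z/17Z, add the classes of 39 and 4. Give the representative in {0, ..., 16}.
9

Reduce the summands first: 39 ≡ 5 (mod 17), so 39 + 4 ≡ 5 + 4 (mod 17). 5 + 4 = 9; 9 = 0·17 + 9, so (39 + 4) mod 17 = 9.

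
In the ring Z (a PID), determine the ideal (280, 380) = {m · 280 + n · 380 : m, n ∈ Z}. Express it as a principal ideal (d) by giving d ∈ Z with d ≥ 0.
In the PID Z, (a, b) is generated by gcd(a, b). Compute gcd(380, 280) with the extended Euclidean algorithm, tracking rows (r, s, t) with s·380 + t·280 = r:
  row A: (380, 1, 0)   [1·380 + 0·280 = 380]
  row B: (280, 0, 1)   [0·380 + 1·280 = 280]
  380 = 1·280 + 100   → row C = row A − 1·row B = (100, 1, −1)   [check: 1·380 − 1·280 = 100]
  280 = 2·100 + 80   → row D = row B − 2·row C = (80, −2, 3)   [check: −2·380 + 3·280 = 80]
  100 = 1·80 + 20   → row E = row C − 1·row D = (20, 3, −4)   [check: 3·380 − 4·280 = 20]
  80 = 4·20 + 0   → remainder 0, stop. gcd = 20 (last nonzero row E).
So gcd(280, 380) = 20, with Bézout identity 3·380 − 4·280 = 20. Containment (⊇): the Bézout identity exhibits 20 as an element of (280, 380), giving (20) ⊆ (280, 380). Containment (⊆): since 20 | 280 and 20 | 380 (280 = 20·14, 380 = 20·19), every Z-linear combination of 280 and 380 is divisible by 20, so (280, 380) ⊆ (20). Therefore (280, 380) = (20), d = 20.

Final answer: (280, 380) = (20); d = 20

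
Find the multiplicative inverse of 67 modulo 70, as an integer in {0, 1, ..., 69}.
Apply the extended Euclidean algorithm to (70, 67), tracking rows (r, s, t) with s·70 + t·67 = r. Each division r_prev = q·r_cur + r_new produces the new row as (previous row) − q·(current row):
  row A: (70, 1, 0)   [1·70 + 0·67 = 70]
  row B: (67, 0, 1)   [0·70 + 1·67 = 67]
  70 = 1·67 + 3   → row C = row A − 1·row B = (3, 1, −1)   [check: 1·70 − 1·67 = 3]
  67 = 22·3 + 1   → row D = row B − 22·row C = (1, −22, 23)   [check: −22·70 + 23·67 = 1]
  3 = 3·1 + 0   → remainder 0, stop. gcd = 1 (last nonzero row D).
The gcd is 1, so 67 is invertible mod 70. The last nonzero row gives −22·70 + 23·67 = 1, so t = 23. So 67^(−1) ≡ 23 (mod 70). Verify: 67 · 23 = 1541 ≡ 1 (mod 70). ✓

Final answer: 67^(−1) ≡ 23 (mod 70)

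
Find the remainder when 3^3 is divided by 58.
27

Use repeated squaring. Binary(3) = 11. Walk through the bits of the exponent 3 left-to-right: at each bit after the leading one, square the running value, then multiply by 3 if the bit is 1 (always reducing mod 58):
  bit 1 = 1 (leading): start with 3.
  bit 2 = 1: square 3^2 = 9; bit is 1, so multiply 9·3 = 27 (mod 58).
Final value: 3^3 ≡ 27 (mod 58).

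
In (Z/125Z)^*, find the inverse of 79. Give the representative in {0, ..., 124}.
79^(−1) ≡ 19 (mod 125)

Apply the extended Euclidean algorithm to (125, 79), tracking rows (r, s, t) with s·125 + t·79 = r. Each division r_prev = q·r_cur + r_new produces the new row as (previous row) − q·(current row):
  row A: (125, 1, 0)   [1·125 + 0·79 = 125]
  row B: (79, 0, 1)   [0·125 + 1·79 = 79]
  125 = 1·79 + 46   → row C = row A − 1·row B = (46, 1, −1)   [check: 1·125 − 1·79 = 46]
  79 = 1·46 + 33   → row D = row B − 1·row C = (33, −1, 2)   [check: −1·125 + 2·79 = 33]
  46 = 1·33 + 13   → row E = row C − 1·row D = (13, 2, −3)   [check: 2·125 − 3·79 = 13]
  33 = 2·13 + 7   → row F = row D − 2·row E = (7, −5, 8)   [check: −5·125 + 8·79 = 7]
  13 = 1·7 + 6   → row G = row E − 1·row F = (6, 7, −11)   [check: 7·125 − 11·79 = 6]
  7 = 1·6 + 1   → row H = row F − 1·row G = (1, −12, 19)   [check: −12·125 + 19·79 = 1]
  6 = 6·1 + 0   → remainder 0, stop. gcd = 1 (last nonzero row H).
The gcd is 1, so 79 is invertible mod 125. The last nonzero row gives −12·125 + 19·79 = 1, so t = 19. So 79^(−1) ≡ 19 (mod 125). Verify: 79 · 19 = 1501 ≡ 1 (mod 125). ✓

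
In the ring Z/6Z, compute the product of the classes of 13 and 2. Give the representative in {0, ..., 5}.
2

Reduce the factors first: 13 ≡ 1 (mod 6), so 13 · 2 ≡ 1 · 2 (mod 6). 1 · 2 = 2. Dividing by 6: 2 = 0·6 + 2. So (13 · 2) mod 6 = 2.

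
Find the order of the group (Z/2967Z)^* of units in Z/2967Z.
(Z/2967Z)^* consists of the classes a with gcd(a, 2967) = 1, so its order is φ(2967). φ is multiplicative, with φ(p^e) = p^e − p^(e−1). Factorise 2967 = 3 · 23 · 43. Then
  φ(2967) = (3 − 1) · (23 − 1) · (43 − 1) = 2 · 22 · 42 = 1848.
Thus |(Z/2967Z)^*| = 1848.

Final answer: |(Z/2967Z)^*| = 1848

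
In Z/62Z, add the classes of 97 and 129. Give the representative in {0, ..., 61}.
40

Reduce the summands first: 97 ≡ 35, 129 ≡ 5 (mod 62), so 97 + 129 ≡ 35 + 5 (mod 62). 35 + 5 = 40; 40 = 0·62 + 40, so (97 + 129) mod 62 = 40.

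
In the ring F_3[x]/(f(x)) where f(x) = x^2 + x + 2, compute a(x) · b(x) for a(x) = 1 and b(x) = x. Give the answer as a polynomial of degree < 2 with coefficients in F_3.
Multiply as integer polynomials: a · b = x. Reducing coefficients mod 3: a · b ≡ x. This already has degree < 2, so no reduction by f is needed. Hence a · b ≡ x in F_3[x]/(f).

Final answer: a · b ≡ x (mod f(x))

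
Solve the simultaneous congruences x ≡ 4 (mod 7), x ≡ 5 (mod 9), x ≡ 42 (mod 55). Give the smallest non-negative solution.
The moduli 7, 9, 55 are pairwise coprime, so by the CRT there is a unique solution mod 7·9·55 = 3465.
Solve by successive substitution. Start with x ≡ 4 (mod 7).
  Combine with x ≡ 5 (mod 9): write x = 4 + 7·t and require 4 + 7·t ≡ 5 (mod 9), i.e. 7·t ≡ 5 − 4 ≡ 1 (mod 9). Since 7^(−1) ≡ 4 (mod 9), t ≡ 4·1 ≡ 4 (mod 9). So x ≡ 4 + 7·4 = 32 (mod 63).
  Combine with x ≡ 42 (mod 55): write x = 32 + 63·t and require 32 + 63·t ≡ 42 (mod 55), i.e. 63·t ≡ 42 − 32 ≡ 10 (mod 55). Since 63^(−1) ≡ 7 (mod 55) (63 ≡ 8 (mod 55)), t ≡ 7·10 ≡ 15 (mod 55). So x ≡ 32 + 63·15 = 977 (mod 3465).
Unique solution in [0, 3465): x = 977.

Final answer: x ≡ 977 (mod 3465); the representative in [0, 3465) is 977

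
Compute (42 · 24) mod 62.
16

Both factors are already reduced mod 62. 42 · 24 = 1008. Dividing by 62: 1008 = 16·62 + 16. So (42 · 24) mod 62 = 16.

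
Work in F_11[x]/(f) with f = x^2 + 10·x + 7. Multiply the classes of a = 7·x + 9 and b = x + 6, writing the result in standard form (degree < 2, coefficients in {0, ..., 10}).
Multiply as integer polynomials: a · b = 7·x^2 + 51·x + 54. Reducing coefficients mod 11: a · b ≡ 7·x^2 + 7·x + 10. Now divide by f(x) = x^2 + 10·x + 7 in F_11[x], eliminating the leading term at each step:
  leading term 7·x^2: subtract (7)·f(x) = 7·x^2 + 4·x + 5, leaving 3·x + 5 (coefficients mod 11)
The degree is now < 2, so this is the remainder. Hence a · b ≡ 3·x + 5 in F_11[x]/(f).

Final answer: a · b ≡ 3·x + 5 (mod f(x))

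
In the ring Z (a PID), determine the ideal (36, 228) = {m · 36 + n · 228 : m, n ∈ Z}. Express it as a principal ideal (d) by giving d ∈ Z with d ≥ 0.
(36, 228) = (12); d = 12

In the PID Z, (a, b) is generated by gcd(a, b). Compute gcd(228, 36) with the extended Euclidean algorithm, tracking rows (r, s, t) with s·228 + t·36 = r:
  row A: (228, 1, 0)   [1·228 + 0·36 = 228]
  row B: (36, 0, 1)   [0·228 + 1·36 = 36]
  228 = 6·36 + 12   → row C = row A − 6·row B = (12, 1, −6)   [check: 1·228 − 6·36 = 12]
  36 = 3·12 + 0   → remainder 0, stop. gcd = 12 (last nonzero row C).
So gcd(36, 228) = 12, with Bézout identity 1·228 − 6·36 = 12. Containment (⊇): the Bézout identity exhibits 12 as an element of (36, 228), giving (12) ⊆ (36, 228). Containment (⊆): since 12 | 36 and 12 | 228 (36 = 12·3, 228 = 12·19), every Z-linear combination of 36 and 228 is divisible by 12, so (36, 228) ⊆ (12). Therefore (36, 228) = (12), d = 12.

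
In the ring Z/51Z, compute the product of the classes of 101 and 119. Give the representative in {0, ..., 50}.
34

Reduce the factors first: 101 ≡ 50, 119 ≡ 17 (mod 51), so 101 · 119 ≡ 50 · 17 (mod 51). 50 · 17 = 850. Dividing by 51: 850 = 16·51 + 34. So (101 · 119) mod 51 = 34.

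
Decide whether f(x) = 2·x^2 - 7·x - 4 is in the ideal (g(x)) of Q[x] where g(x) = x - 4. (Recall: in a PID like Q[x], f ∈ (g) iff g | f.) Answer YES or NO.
YES

In Q[x] the ideal (g) consists of all multiples of g, so f ∈ (g) iff g | f, i.e. iff the remainder of f on division by g is 0. Divide f by g (g is monic, so eliminate the leading term of the running remainder at each step):
  leading term 2·x^2: subtract (2·x)·g(x) = 2·x^2 - 8·x, leaving x - 4
  leading term x: subtract (1)·g(x) = x - 4, leaving 0
The remainder is 0, so f(x) = g(x) · h(x) with h(x) = 2·x + 1. Hence g | f, i.e. f ∈ (g).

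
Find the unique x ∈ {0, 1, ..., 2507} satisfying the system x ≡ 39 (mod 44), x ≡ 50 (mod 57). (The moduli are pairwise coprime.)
x ≡ 1931 (mod 2508); the representative in [0, 2508) is 1931

The moduli 44, 57 are pairwise coprime, so by the CRT there is a unique solution mod 44·57 = 2508.
Solve by successive substitution. Start with x ≡ 39 (mod 44).
  Combine with x ≡ 50 (mod 57): write x = 39 + 44·t and require 39 + 44·t ≡ 50 (mod 57), i.e. 44·t ≡ 50 − 39 ≡ 11 (mod 57). Since 44^(−1) ≡ 35 (mod 57), t ≡ 35·11 ≡ 43 (mod 57). So x ≡ 39 + 44·43 = 1931 (mod 2508).
Unique solution in [0, 2508): x = 1931.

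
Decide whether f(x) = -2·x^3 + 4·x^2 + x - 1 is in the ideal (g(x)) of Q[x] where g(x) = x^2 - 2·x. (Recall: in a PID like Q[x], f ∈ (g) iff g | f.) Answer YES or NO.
NO

In Q[x] the ideal (g) consists of all multiples of g, so f ∈ (g) iff g | f, i.e. iff the remainder of f on division by g is 0. Divide f by g (g is monic, so eliminate the leading term of the running remainder at each step):
  leading term -2·x^3: subtract (-2·x)·g(x) = -2·x^3 + 4·x^2, leaving x - 1
The remainder r(x) = x - 1 ≠ 0 (and deg r < deg g), so g ∤ f, i.e. f ∉ (g).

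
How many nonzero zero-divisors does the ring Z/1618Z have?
Z/1618Z has 809 nonzero zero-divisors

In Z/1618Z each nonzero element is either a unit (gcd with 1618 is 1) or a zero-divisor (gcd > 1). The number of units is φ(1618): factorise 1618 = 2 · 809, so φ(1618) = (2 − 1) · (809 − 1) = 1 · 808 = 808. The nonzero elements number 1618 − 1 = 1617. Hence the nonzero zero-divisors number 1617 − 808 = 809.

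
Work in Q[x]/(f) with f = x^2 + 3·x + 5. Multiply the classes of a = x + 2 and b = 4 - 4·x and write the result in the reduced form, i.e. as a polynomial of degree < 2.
First multiply in Q[x] without reducing: a · b = -4·x^2 - 4·x + 8. Now divide by f(x) = x^2 + 3·x + 5, eliminating the leading term at each step:
  leading term -4·x^2: subtract (-4)·f(x) = -4·x^2 - 12·x - 20, leaving 8·x + 28
The degree is now < 2, so this is the remainder. Hence a · b ≡ 8·x + 28 in Q[x]/(f).

Final answer: a · b ≡ 8·x + 28 (mod f(x))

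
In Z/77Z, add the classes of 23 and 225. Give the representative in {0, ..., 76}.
17

Reduce the summands first: 225 ≡ 71 (mod 77), so 23 + 225 ≡ 23 + 71 (mod 77). 23 + 71 = 94; 94 = 1·77 + 17, so (23 + 225) mod 77 = 17.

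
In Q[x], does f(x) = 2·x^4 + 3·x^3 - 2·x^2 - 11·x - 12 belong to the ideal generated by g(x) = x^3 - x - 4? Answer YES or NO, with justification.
YES

In Q[x] the ideal (g) consists of all multiples of g, so f ∈ (g) iff g | f, i.e. iff the remainder of f on division by g is 0. Divide f by g (g is monic, so eliminate the leading term of the running remainder at each step):
  leading term 2·x^4: subtract (2·x)·g(x) = 2·x^4 - 2·x^2 - 8·x, leaving 3·x^3 - 3·x - 12
  leading term 3·x^3: subtract (3)·g(x) = 3·x^3 - 3·x - 12, leaving 0
The remainder is 0, so f(x) = g(x) · h(x) with h(x) = 2·x + 3. Hence g | f, i.e. f ∈ (g).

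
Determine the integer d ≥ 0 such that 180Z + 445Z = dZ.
In the PID Z, (a, b) is generated by gcd(a, b). Compute gcd(445, 180) with the extended Euclidean algorithm, tracking rows (r, s, t) with s·445 + t·180 = r:
  row A: (445, 1, 0)   [1·445 + 0·180 = 445]
  row B: (180, 0, 1)   [0·445 + 1·180 = 180]
  445 = 2·180 + 85   → row C = row A − 2·row B = (85, 1, −2)   [check: 1·445 − 2·180 = 85]
  180 = 2·85 + 10   → row D = row B − 2·row C = (10, −2, 5)   [check: −2·445 + 5·180 = 10]
  85 = 8·10 + 5   → row E = row C − 8·row D = (5, 17, −42)   [check: 17·445 − 42·180 = 5]
  10 = 2·5 + 0   → remainder 0, stop. gcd = 5 (last nonzero row E).
So gcd(180, 445) = 5, with Bézout identity 17·445 − 42·180 = 5. Containment (⊇): the Bézout identity exhibits 5 as an element of (180, 445), giving (5) ⊆ (180, 445). Containment (⊆): since 5 | 180 and 5 | 445 (180 = 5·36, 445 = 5·89), every Z-linear combination of 180 and 445 is divisible by 5, so (180, 445) ⊆ (5). Therefore (180, 445) = (5), d = 5.

Final answer: (180, 445) = (5); d = 5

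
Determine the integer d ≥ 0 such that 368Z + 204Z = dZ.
In the PID Z, (a, b) is generated by gcd(a, b). Compute gcd(368, 204) with the extended Euclidean algorithm, tracking rows (r, s, t) with s·368 + t·204 = r:
  row A: (368, 1, 0)   [1·368 + 0·204 = 368]
  row B: (204, 0, 1)   [0·368 + 1·204 = 204]
  368 = 1·204 + 164   → row C = row A − 1·row B = (164, 1, −1)   [check: 1·368 − 1·204 = 164]
  204 = 1·164 + 40   → row D = row B − 1·row C = (40, −1, 2)   [check: −1·368 + 2·204 = 40]
  164 = 4·40 + 4   → row E = row C − 4·row D = (4, 5, −9)   [check: 5·368 − 9·204 = 4]
  40 = 10·4 + 0   → remainder 0, stop. gcd = 4 (last nonzero row E).
So gcd(368, 204) = 4, with Bézout identity 5·368 − 9·204 = 4. Containment (⊇): the Bézout identity exhibits 4 as an element of (368, 204), giving (4) ⊆ (368, 204). Containment (⊆): since 4 | 368 and 4 | 204 (368 = 4·92, 204 = 4·51), every Z-linear combination of 368 and 204 is divisible by 4, so (368, 204) ⊆ (4). Therefore (368, 204) = (4), d = 4.

Final answer: (368, 204) = (4); d = 4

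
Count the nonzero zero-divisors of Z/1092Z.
Z/1092Z has 803 nonzero zero-divisors

In Z/1092Z each nonzero element is either a unit (gcd with 1092 is 1) or a zero-divisor (gcd > 1). The number of units is φ(1092): factorise 1092 = 2^2 · 3 · 7 · 13, so φ(1092) = (2^2 − 2^1) · (3 − 1) · (7 − 1) · (13 − 1) = 2 · 2 · 6 · 12 = 288. The nonzero elements number 1092 − 1 = 1091. Hence the nonzero zero-divisors number 1091 − 288 = 803.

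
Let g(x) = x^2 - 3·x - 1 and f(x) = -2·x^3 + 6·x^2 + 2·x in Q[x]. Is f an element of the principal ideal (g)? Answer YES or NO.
In Q[x] the ideal (g) consists of all multiples of g, so f ∈ (g) iff g | f, i.e. iff the remainder of f on division by g is 0. Divide f by g (g is monic, so eliminate the leading term of the running remainder at each step):
  leading term -2·x^3: subtract (-2·x)·g(x) = -2·x^3 + 6·x^2 + 2·x, leaving 0
The remainder is 0, so f(x) = g(x) · h(x) with h(x) = -2·x. Hence g | f, i.e. f ∈ (g).

Final answer: YES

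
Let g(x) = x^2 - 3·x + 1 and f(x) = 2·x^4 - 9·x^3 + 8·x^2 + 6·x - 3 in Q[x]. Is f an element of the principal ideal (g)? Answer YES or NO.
YES

In Q[x] the ideal (g) consists of all multiples of g, so f ∈ (g) iff g | f, i.e. iff the remainder of f on division by g is 0. Divide f by g (g is monic, so eliminate the leading term of the running remainder at each step):
  leading term 2·x^4: subtract (2·x^2)·g(x) = 2·x^4 - 6·x^3 + 2·x^2, leaving -3·x^3 + 6·x^2 + 6·x - 3
  leading term -3·x^3: subtract (-3·x)·g(x) = -3·x^3 + 9·x^2 - 3·x, leaving -3·x^2 + 9·x - 3
  leading term -3·x^2: subtract (-3)·g(x) = -3·x^2 + 9·x - 3, leaving 0
The remainder is 0, so f(x) = g(x) · h(x) with h(x) = 2·x^2 - 3·x - 3. Hence g | f, i.e. f ∈ (g).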